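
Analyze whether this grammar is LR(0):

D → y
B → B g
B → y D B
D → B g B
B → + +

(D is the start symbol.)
No. Shift-reduce conflict between [D → y .] and [B → . + +]

Augment with D' → D and build the canonical LR(0) collection (I0 = CLOSURE({[D' → . D]}), then GOTO on every symbol after a dot until no new states appear). It has 12 states:
  I0: { [B → . + +], [B → . B g], [B → . y D B], [D → . B g B], [D → . y], [D' → . D] }  — shift
  I1: { [B → + . +] }  — shift
  I2: { [B → B . g], [D → B . g B] }  — shift
  I3: { [D' → D .] }  — accept
  I4: { [B → . + +], [B → . B g], [B → . y D B], [B → y . D B], [D → . B g B], [D → . y], [D → y .] }  — shift, reduce
  I5: { [B → . + +], [B → . B g], [B → . y D B], [B → y D . B] }  — shift
  I6: { [B → B . g], [B → y D B .] }  — shift, reduce
  I7: { [B → . + +], [B → . B g], [B → . y D B], [B → y . D B], [D → . B g B], [D → . y] }  — shift
  I8: { [B → B g .] }  — reduce
  I9: { [B → . + +], [B → . B g], [B → . y D B], [B → B g .], [D → B g . B] }  — shift, reduce
  I10: { [B → B . g], [D → B g B .] }  — shift, reduce
  I11: { [B → + + .] }  — reduce

Conflict in state I4:
  Shift-reduce conflict between [D → y .] and [B → . + +]
So the grammar is NOT LR(0).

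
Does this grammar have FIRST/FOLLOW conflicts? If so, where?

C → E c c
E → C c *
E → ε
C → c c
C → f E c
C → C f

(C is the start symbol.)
Yes. E → C c '*' with FOLLOW(E) on { 'c' }

Nullable non-terminals: E.
FIRST sets used below: FIRST(C) = { 'c', 'f' }

E: nullable alternative(s) E → ε; FOLLOW(E) = { 'c' }
  E → C c *: FIRST \ {ε} = { 'c', 'f' } — overlaps FOLLOW(E) on { 'c' }: CONFLICT
  E → ε: FIRST \ {ε} = { } — this is the only nullable alternative, skip

C has no nullable alternative, so no FIRST/FOLLOW check is needed there.

So the grammar has 1 FIRST/FOLLOW conflict (marked CONFLICT above).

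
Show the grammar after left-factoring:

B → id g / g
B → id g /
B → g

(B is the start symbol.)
B → id g / B'
B' → g
B' → ε
B → g

Left-factoring transforms A → αβ₁ | αβ₂ into A → αA' and A' → β₁ | β₂
(α is the longest common prefix among the alternatives). Repeat until
no nonterminal has two alternatives with a common prefix.

Round 1: B has alternatives sharing prefix 'id g /'. Introduce B': B → id g / B'
  Add: B' → g
  Add: B' → ε

No remaining common prefixes — done.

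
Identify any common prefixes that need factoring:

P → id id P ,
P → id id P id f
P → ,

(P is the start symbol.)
Left-factoring is needed when two productions for the same non-terminal
share a common prefix on the right-hand side.

Productions for P:
  P → id id P ,
  P → id id P id f
  P → ,

Found common prefix 'id id P' in productions for P

Answer: Yes, P has productions with common prefix 'id id P'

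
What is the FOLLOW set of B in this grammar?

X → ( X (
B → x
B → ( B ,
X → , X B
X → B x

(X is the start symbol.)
{ $, '(', ',', 'x' }

In B → ( B ,: B is followed by ',', add FIRST(',') \ {ε} = { ',' }
In X → , X B: B is at the end, add FOLLOW(X)
In X → B x: B is followed by x, add FIRST(x) \ {ε} = { 'x' }

The FOLLOW sets referred to above (computed the same way, to a fixed point):
  FOLLOW(X) = { $, '(', 'x' }

Taking the union: FOLLOW(B) = { $, '(', ',', 'x' }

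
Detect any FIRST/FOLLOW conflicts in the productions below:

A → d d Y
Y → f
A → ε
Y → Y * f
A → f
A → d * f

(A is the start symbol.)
No FIRST/FOLLOW conflicts.

A FIRST/FOLLOW conflict occurs when a non-terminal N has a nullable alternative N → β (β ⇒* ε) and another alternative N → α with FIRST(α) ∩ FOLLOW(N) ≠ ∅: on such a lookahead the parser cannot decide between expanding α and letting N vanish via β.

Nullable non-terminals: A.

A: nullable alternative(s) A → ε; FOLLOW(A) = { $ }
  A → d d Y: FIRST \ {ε} = { 'd' } — disjoint from FOLLOW(A)
  A → ε: FIRST \ {ε} = { } — this is the only nullable alternative, skip
  A → f: FIRST \ {ε} = { 'f' } — disjoint from FOLLOW(A)
  A → d * f: FIRST \ {ε} = { 'd' } — disjoint from FOLLOW(A)

Y has no nullable alternative, so no FIRST/FOLLOW check is needed there.

No FIRST/FOLLOW conflicts found.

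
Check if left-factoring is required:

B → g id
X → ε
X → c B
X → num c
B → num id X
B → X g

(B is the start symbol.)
Left-factoring is needed when two productions for the same non-terminal
share a common prefix on the right-hand side.

Productions for B:
  B → g id
  B → num id X
  B → X g
Productions for X:
  X → ε
  X → c B
  X → num c

No common prefixes found.

Answer: No, left-factoring is not needed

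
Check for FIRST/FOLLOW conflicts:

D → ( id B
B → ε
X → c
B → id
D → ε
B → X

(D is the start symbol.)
A FIRST/FOLLOW conflict occurs when a non-terminal N has a nullable alternative N → β (β ⇒* ε) and another alternative N → α with FIRST(α) ∩ FOLLOW(N) ≠ ∅: on such a lookahead the parser cannot decide between expanding α and letting N vanish via β.

Nullable non-terminals: B, D.
FIRST sets used below: FIRST(X) = { 'c' }

B: nullable alternative(s) B → ε; FOLLOW(B) = { $ }
  B → ε: FIRST \ {ε} = { } — this is the only nullable alternative, skip
  B → id: FIRST \ {ε} = { 'id' } — disjoint from FOLLOW(B)
  B → X: FIRST \ {ε} = { 'c' } — disjoint from FOLLOW(B)

D: nullable alternative(s) D → ε; FOLLOW(D) = { $ }
  D → ( id B: FIRST \ {ε} = { '(' } — disjoint from FOLLOW(D)
  D → ε: FIRST \ {ε} = { } — this is the only nullable alternative, skip

X has no nullable alternative, so no FIRST/FOLLOW check is needed there.

No FIRST/FOLLOW conflicts found.

Answer: No FIRST/FOLLOW conflicts.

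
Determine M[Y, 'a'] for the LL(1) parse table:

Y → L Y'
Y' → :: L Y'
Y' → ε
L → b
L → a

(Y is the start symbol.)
To find M[Y, 'a'], we find productions for Y where 'a' is in the predict set (PREDICT(N → α) = (FIRST(α) \ {ε}) ∪ (FOLLOW(N) if α ⇒* ε)).

Relevant sets:
  FIRST(L) = { 'a', 'b' }

Y → L Y': PREDICT = { 'a', 'b' }
  'a' is in predict set, so this production goes in M[Y, 'a']

M[Y, 'a'] = Y → L Y'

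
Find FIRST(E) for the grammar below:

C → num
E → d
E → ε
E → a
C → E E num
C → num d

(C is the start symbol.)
{ 'a', 'd', ε }

From E → d:
  - d is a terminal: add 'd' and stop
From E → ε:
  - ε-production, so ε ∈ FIRST(E)
From E → a:
  - a is a terminal: add 'a' and stop

Collecting: FIRST(E) = { 'a', 'd', ε }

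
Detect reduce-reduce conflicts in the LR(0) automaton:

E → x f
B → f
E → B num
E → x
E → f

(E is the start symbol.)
Augment with E' → E and build the canonical LR(0) collection (I0 = CLOSURE({[E' → . E]}), then GOTO on every symbol after a dot until no new states appear). It has 7 states:
  I0: { [B → . f], [E → . B num], [E → . f], [E → . x f], [E → . x], [E' → . E] }  — shift
  I1: { [E → B . num] }  — shift
  I2: { [E' → E .] }  — accept
  I3: { [B → f .], [E → f .] }  — 2 reduces
  I4: { [E → x . f], [E → x .] }  — shift, reduce
  I5: { [E → x f .] }  — reduce
  I6: { [E → B num .] }  — reduce

I3 contains complete items [B → f .], [E → f .] — reduce-reduce conflict.

Answer: Yes — I3: [B → f .] vs [E → f .]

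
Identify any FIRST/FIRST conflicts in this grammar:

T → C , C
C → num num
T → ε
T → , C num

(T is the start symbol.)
No FIRST/FIRST conflicts.

A FIRST/FIRST conflict occurs when two productions N → α and N → β for the same non-terminal have FIRST(α) ∩ FIRST(β) ≠ ∅ (with ε ∈ FIRST of a nullable right-hand side, so two nullable alternatives also conflict).

FIRST sets of the non-terminals at (or reachable through a nullable prefix from) the front of some alternative:
  FIRST(C) = { 'num' }

Productions for T:
  T → C , C: FIRST = { 'num' }
  T → ε: FIRST = { ε }
  T → , C num: FIRST = { ',' }
C has only one production, so no FIRST/FIRST conflict is possible there.

All alternatives of each non-terminal have pairwise disjoint FIRST sets.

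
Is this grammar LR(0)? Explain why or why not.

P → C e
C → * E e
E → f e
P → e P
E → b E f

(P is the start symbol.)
Augment with P' → P and build the canonical LR(0) collection (I0 = CLOSURE({[P' → . P]}), then GOTO on every symbol after a dot until no new states appear). It has 14 states:
  I0: { [C → . * E e], [P → . C e], [P → . e P], [P' → . P] }  — shift
  I1: { [C → * . E e], [E → . b E f], [E → . f e] }  — shift
  I2: { [P → C . e] }  — shift
  I3: { [P' → P .] }  — accept
  I4: { [C → . * E e], [P → . C e], [P → . e P], [P → e . P] }  — shift
  I5: { [P → e P .] }  — reduce
  I6: { [P → C e .] }  — reduce
  I7: { [C → * E . e] }  — shift
  I8: { [E → . b E f], [E → . f e], [E → b . E f] }  — shift
  I9: { [E → f . e] }  — shift
  I10: { [E → f e .] }  — reduce
  I11: { [E → b E . f] }  — shift
  I12: { [E → b E f .] }  — reduce
  I13: { [C → * E e .] }  — reduce

Every state is either a pure shift/goto state or contains exactly one complete item and nothing to shift — no conflicts. The grammar is LR(0).

Answer: Yes, the grammar is LR(0)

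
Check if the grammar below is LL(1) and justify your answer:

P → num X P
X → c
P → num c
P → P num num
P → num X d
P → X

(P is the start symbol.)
A grammar is LL(1) if for each non-terminal N with multiple productions, the predict sets of those productions are pairwise disjoint, where PREDICT(N → α) = (FIRST(α) \ {ε}) ∪ (FOLLOW(N) if α ⇒* ε).

Relevant sets:
  FIRST(P) = { 'c', 'num' }
  FIRST(X) = { 'c' }

For P:
  PREDICT(P → num X P) = { 'num' }
  PREDICT(P → num c) = { 'num' }
  PREDICT(P → P num num) = { 'c', 'num' }
  PREDICT(P → num X d) = { 'num' }
  PREDICT(P → X) = { 'c' }
X has a single production, so nothing to check there.

Conflict found: Predict set conflict for P: { 'num' }
The grammar is NOT LL(1).

Answer: No. Predict set conflict for P: { 'num' }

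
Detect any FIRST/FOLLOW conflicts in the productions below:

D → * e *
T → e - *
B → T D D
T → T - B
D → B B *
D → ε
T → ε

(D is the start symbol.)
Yes. D → '*' e '*' with FOLLOW(D) on { '*' }; D → B B '*' with FOLLOW(D) on { '*', '-', 'e' }; T → e '-' '*' with FOLLOW(T) on { 'e' }; T → T '-' B with FOLLOW(T) on { '-', 'e' }

A FIRST/FOLLOW conflict occurs when a non-terminal N has a nullable alternative N → β (β ⇒* ε) and another alternative N → α with FIRST(α) ∩ FOLLOW(N) ≠ ∅: on such a lookahead the parser cannot decide between expanding α and letting N vanish via β.

Nullable non-terminals: B, D, T.
FIRST sets used below: FIRST(B) = { '*', '-', 'e', ε }, FIRST(T) = { '-', 'e', ε }
B has a nullable alternative but only one production, so nothing to check.

D: nullable alternative(s) D → ε; FOLLOW(D) = { $, '*', '-', 'e' }
  D → * e *: FIRST \ {ε} = { '*' } — overlaps FOLLOW(D) on { '*' }: CONFLICT
  D → B B *: FIRST \ {ε} = { '*', '-', 'e' } — overlaps FOLLOW(D) on { '*', '-', 'e' }: CONFLICT
  D → ε: FIRST \ {ε} = { } — this is the only nullable alternative, skip

T: nullable alternative(s) T → ε; FOLLOW(T) = { '*', '-', 'e' }
  T → e - *: FIRST \ {ε} = { 'e' } — overlaps FOLLOW(T) on { 'e' }: CONFLICT
  T → T - B: FIRST \ {ε} = { '-', 'e' } — overlaps FOLLOW(T) on { '-', 'e' }: CONFLICT
  T → ε: FIRST \ {ε} = { } — this is the only nullable alternative, skip

So the grammar has 4 FIRST/FOLLOW conflicts (marked CONFLICT above).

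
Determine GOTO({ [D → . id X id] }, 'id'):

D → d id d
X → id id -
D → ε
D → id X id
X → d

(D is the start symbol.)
{ [D → id . X id], [X → . d], [X → . id id -] }

GOTO(I, 'id') = CLOSURE({ [A → αX.β] : [A → α.Xβ] ∈ I, X = 'id' })

Items with dot before 'id', with the dot advanced:
  [D → . id X id] → [D → id . X id]
Closure of the advanced items:
  [D → id . X id] has the dot before X: add [X → . id id -], [X → . d]

GOTO = { [D → id . X id], [X → . d], [X → . id id -] }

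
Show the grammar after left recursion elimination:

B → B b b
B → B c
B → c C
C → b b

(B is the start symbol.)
B → c C B'
B' → b b B'
B' → c B'
B' → ε
C → b b

B is directly left-recursive. The standard transformation for
  A → A α₁ | ... | A α_m | β₁ | ... | β_n
is
  A  → β₁ A' | ... | β_n A'
  A' → α₁ A' | ... | α_m A' | ε

B → c C becomes B → c C B'
B → B b b becomes B' → b b B'
B → B c becomes B' → c B'
Add B' → ε

Productions for other non-terminals are unchanged:
  C → b b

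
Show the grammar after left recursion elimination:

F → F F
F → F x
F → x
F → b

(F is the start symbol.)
F is directly left-recursive. The standard transformation for
  A → A α₁ | ... | A α_m | β₁ | ... | β_n
is
  A  → β₁ A' | ... | β_n A'
  A' → α₁ A' | ... | α_m A' | ε

F → x becomes F → x F'
F → b becomes F → b F'
F → F F becomes F' → F F'
F → F x becomes F' → x F'
Add F' → ε

Resulting grammar:
F → x F'
F → b F'
F' → F F'
F' → x F'
F' → ε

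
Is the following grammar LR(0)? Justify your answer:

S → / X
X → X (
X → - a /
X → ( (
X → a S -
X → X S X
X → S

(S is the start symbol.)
A grammar is LR(0) if no state in the canonical LR(0) collection has:
  - both a shift item (dot before a terminal) and a complete item (shift-reduce conflict), or
  - two or more complete items (reduce-reduce conflict; the accept item [S' → S .] counts as a complete item here).

Augment with S' → S and build the canonical LR(0) collection (I0 = CLOSURE({[S' → . S]}), then GOTO on every symbol after a dot until no new states appear). It has 16 states:
  I0: { [S → . / X], [S' → . S] }  — shift
  I1: { [S → . / X], [S → / . X], [X → . ( (], [X → . - a /], [X → . S], [X → . X (], [X → . X S X], [X → . a S -] }  — shift
  I2: { [S' → S .] }  — accept
  I3: { [X → ( . (] }  — shift
  I4: { [X → - . a /] }  — shift
  I5: { [X → S .] }  — reduce
  I6: { [S → . / X], [S → / X .], [X → X . (], [X → X . S X] }  — shift, reduce
  I7: { [S → . / X], [X → a . S -] }  — shift
  I8: { [X → a S . -] }  — shift
  I9: { [X → a S - .] }  — reduce
  I10: { [X → X ( .] }  — reduce
  I11: { [S → . / X], [X → . ( (], [X → . - a /], [X → . S], [X → . X (], [X → . X S X], [X → . a S -], [X → X S . X] }  — shift
  I12: { [S → . / X], [X → X . (], [X → X . S X], [X → X S X .] }  — shift, reduce
  I13: { [X → - a . /] }  — shift
  I14: { [X → - a / .] }  — reduce
  I15: { [X → ( ( .] }  — reduce

Conflict in state I6:
  Shift-reduce conflict between [S → / X .] and [S → . / X]
So the grammar is NOT LR(0).

Answer: No. Shift-reduce conflict between [S → / X .] and [S → . / X]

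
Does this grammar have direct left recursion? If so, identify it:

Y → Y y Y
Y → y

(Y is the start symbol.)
Y → Y y Y: LEFT RECURSIVE (starts with Y)
Y → y: starts with y

The grammar has direct left recursion on: Y.

Answer: Yes, Y is left-recursive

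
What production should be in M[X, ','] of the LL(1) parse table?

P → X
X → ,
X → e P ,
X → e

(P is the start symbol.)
X → ,

To find M[X, ','], we find productions for X where ',' is in the predict set (PREDICT(N → α) = (FIRST(α) \ {ε}) ∪ (FOLLOW(N) if α ⇒* ε)).

X → ,: PREDICT = { ',' }
  ',' is in predict set, so this production goes in M[X, ',']
X → e P ,: PREDICT = { 'e' }
X → e: PREDICT = { 'e' }

M[X, ','] = X → ,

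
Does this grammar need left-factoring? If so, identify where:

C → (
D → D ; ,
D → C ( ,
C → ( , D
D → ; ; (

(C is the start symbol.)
Left-factoring is needed when two productions for the same non-terminal
share a common prefix on the right-hand side.

Productions for C:
  C → (
  C → ( , D
Productions for D:
  D → D ; ,
  D → C ( ,
  D → ; ; (

Found common prefix '(' in productions for C

Answer: Yes, C has productions with common prefix '('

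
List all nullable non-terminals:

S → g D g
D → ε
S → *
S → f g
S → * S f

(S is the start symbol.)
{ 'D' }

A non-terminal is nullable if it can derive ε (the empty string): either it has an ε-production, or it has a production whose right-hand side consists entirely of nullable non-terminals.

ε-productions: D → ε
So D is immediately nullable.
No further non-terminal can be added: every production for the remaining non-terminals contains a terminal or a non-nullable non-terminal.
Nullable = { 'D' }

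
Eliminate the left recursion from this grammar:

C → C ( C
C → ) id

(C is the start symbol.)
C is directly left-recursive. The standard transformation for
  A → A α₁ | ... | A α_m | β₁ | ... | β_n
is
  A  → β₁ A' | ... | β_n A'
  A' → α₁ A' | ... | α_m A' | ε

C → ) id becomes C → ) id C'
C → C ( C becomes C' → ( C C'
Add C' → ε

Resulting grammar:
C → ) id C'
C' → ( C C'
C' → ε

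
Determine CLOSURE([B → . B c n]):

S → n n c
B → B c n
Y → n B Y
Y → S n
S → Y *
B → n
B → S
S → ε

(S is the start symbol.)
Start with: [B → . B c n]
  [B → . B c n] has the dot before B: add [B → . n], [B → . S]
  [B → . S] has the dot before S: add [S → . n n c], [S → . Y *], [S → .]
  [S → . Y *] has the dot before Y: add [Y → . n B Y], [Y → . S n]
No further items can be added.

CLOSURE = { [B → . B c n], [B → . S], [B → . n], [S → . Y *], [S → . n n c], [S → .], [Y → . S n], [Y → . n B Y] }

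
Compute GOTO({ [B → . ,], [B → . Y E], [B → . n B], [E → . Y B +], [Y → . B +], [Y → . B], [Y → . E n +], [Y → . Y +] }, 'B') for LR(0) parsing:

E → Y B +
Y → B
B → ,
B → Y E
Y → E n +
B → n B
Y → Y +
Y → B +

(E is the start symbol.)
{ [Y → B . +], [Y → B .] }

GOTO(I, 'B') = CLOSURE({ [A → αX.β] : [A → α.Xβ] ∈ I, X = 'B' })

Items with dot before 'B', with the dot advanced:
  [Y → . B] → [Y → B .]
  [Y → . B +] → [Y → B . +]
Closure adds nothing (no advanced item has the dot before a non-terminal).

GOTO = { [Y → B . +], [Y → B .] }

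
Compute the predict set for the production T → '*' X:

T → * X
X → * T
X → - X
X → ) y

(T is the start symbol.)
{ '*' }

PREDICT(T → '*' X) = (FIRST(RHS) \ {ε}) ∪ (FOLLOW(T) if ε ∈ FIRST(RHS), i.e. RHS ⇒* ε)
FIRST('*' X) = { '*' }
ε ∉ FIRST('*' X), so FOLLOW(T) is not added.
PREDICT(T → '*' X) = { '*' }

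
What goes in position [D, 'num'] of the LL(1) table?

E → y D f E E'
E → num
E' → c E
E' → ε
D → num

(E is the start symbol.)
D → num

To find M[D, 'num'], we find productions for D where 'num' is in the predict set (PREDICT(N → α) = (FIRST(α) \ {ε}) ∪ (FOLLOW(N) if α ⇒* ε)).

D → num: PREDICT = { 'num' }
  'num' is in predict set, so this production goes in M[D, 'num']

M[D, 'num'] = D → num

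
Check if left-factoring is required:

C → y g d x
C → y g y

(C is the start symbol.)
Yes, C has productions with common prefix 'y g'

Left-factoring is needed when two productions for the same non-terminal
share a common prefix on the right-hand side.

Productions for C:
  C → y g d x
  C → y g y

Found common prefix 'y g' in productions for C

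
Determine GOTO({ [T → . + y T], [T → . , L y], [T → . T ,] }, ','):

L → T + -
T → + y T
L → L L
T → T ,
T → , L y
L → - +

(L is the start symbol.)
{ [L → . - +], [L → . L L], [L → . T + -], [T → , . L y], [T → . + y T], [T → . , L y], [T → . T ,] }

GOTO(I, ',') = CLOSURE({ [A → αX.β] : [A → α.Xβ] ∈ I, X = ',' })

Items with dot before ',', with the dot advanced:
  [T → . , L y] → [T → , . L y]
Closure of the advanced items:
  [T → , . L y] has the dot before L: add [L → . T + -], [L → . L L], [L → . - +]
  [L → . T + -] has the dot before T: add [T → . + y T], [T → . T ,], [T → . , L y]

GOTO = { [L → . - +], [L → . L L], [L → . T + -], [T → , . L y], [T → . + y T], [T → . , L y], [T → . T ,] }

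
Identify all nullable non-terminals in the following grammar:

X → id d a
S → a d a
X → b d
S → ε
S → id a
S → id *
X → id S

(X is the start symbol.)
{ 'S' }

A non-terminal is nullable if it can derive ε (the empty string): either it has an ε-production, or it has a production whose right-hand side consists entirely of nullable non-terminals.

ε-productions: S → ε
So S is immediately nullable.
No further non-terminal can be added: every production for the remaining non-terminals contains a terminal or a non-nullable non-terminal.
Nullable = { 'S' }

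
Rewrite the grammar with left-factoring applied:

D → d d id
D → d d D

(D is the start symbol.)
Left-factoring transforms A → αβ₁ | αβ₂ into A → αA' and A' → β₁ | β₂
(α is the longest common prefix among the alternatives). Repeat until
no nonterminal has two alternatives with a common prefix.

Round 1: D has alternatives sharing prefix 'd d'. Introduce D': D → d d D'
  Add: D' → id
  Add: D' → D

No remaining common prefixes — done.

Resulting grammar:
D → d d D'
D' → id
D' → D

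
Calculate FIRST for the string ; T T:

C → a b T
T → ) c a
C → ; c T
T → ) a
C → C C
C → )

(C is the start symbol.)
To compute FIRST(; T T), process the symbols left to right:
Symbol ; is a terminal. Add ';' and stop.
FIRST(; T T) = { ';' }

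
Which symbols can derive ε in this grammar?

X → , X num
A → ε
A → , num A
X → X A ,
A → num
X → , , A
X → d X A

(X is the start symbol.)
{ 'A' }

A non-terminal is nullable if it can derive ε (the empty string): either it has an ε-production, or it has a production whose right-hand side consists entirely of nullable non-terminals.

ε-productions: A → ε
So A is immediately nullable.
No further non-terminal can be added: every production for the remaining non-terminals contains a terminal or a non-nullable non-terminal.
Nullable = { 'A' }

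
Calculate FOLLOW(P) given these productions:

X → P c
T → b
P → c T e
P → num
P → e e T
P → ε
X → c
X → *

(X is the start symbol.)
{ 'c' }

In X → P c: P is followed by c, add FIRST(c) \ {ε} = { 'c' }

Taking the union: FOLLOW(P) = { 'c' }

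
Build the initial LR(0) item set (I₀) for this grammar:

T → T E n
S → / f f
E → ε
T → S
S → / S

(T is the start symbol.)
{ [S → . / S], [S → . / f f], [T → . S], [T → . T E n], [T' → . T] }

First, augment the grammar with T' → T
I₀ = CLOSURE({ [T' → . T] }):
  [T' → . T] has the dot before T: add [T → . T E n], [T → . S]
  [T → . S] has the dot before S: add [S → . / f f], [S → . / S]
No further items can be added.

I₀ = { [S → . / S], [S → . / f f], [T → . S], [T → . T E n], [T' → . T] }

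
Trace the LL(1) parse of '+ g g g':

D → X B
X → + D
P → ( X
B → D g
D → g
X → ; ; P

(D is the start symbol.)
LL(1) parsing maintains a stack (initially the start symbol over $) and the input. At each step: if the stack top is a terminal, match it against the current input token; if it is a non-terminal N, replace it with the RHS of M[N, lookahead] (the unique production whose predict set contains the lookahead).

Stack is shown with the top on the left.

Stack    Input      Action
--------------------------
D $      + g g g $  output D → X B
X B $    + g g g $  output X → + D
+ D B $  + g g g $  match '+'
D B $    g g g $    output D → g
g B $    g g g $    match 'g'
B $      g g $      output B → D g
D g $    g g $      output D → g
g g $    g g $      match 'g'
g $      g $        match 'g'
$        $          accept

The string is accepted.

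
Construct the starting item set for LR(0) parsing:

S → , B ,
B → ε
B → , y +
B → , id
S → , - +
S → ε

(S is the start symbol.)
First, augment the grammar with S' → S
I₀ = CLOSURE({ [S' → . S] }):
  [S' → . S] has the dot before S: add [S → . , B ,], [S → . , - +], [S → .]
No further items can be added.

I₀ = { [S → . , - +], [S → . , B ,], [S → .], [S' → . S] }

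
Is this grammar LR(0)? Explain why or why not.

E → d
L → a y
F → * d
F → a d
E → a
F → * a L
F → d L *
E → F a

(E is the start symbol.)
No. Shift-reduce conflict between [E → a .] and [F → a . d]

A grammar is LR(0) if no state in the canonical LR(0) collection has:
  - both a shift item (dot before a terminal) and a complete item (shift-reduce conflict), or
  - two or more complete items (reduce-reduce conflict; the accept item [E' → E .] counts as a complete item here).

Augment with E' → E and build the canonical LR(0) collection (I0 = CLOSURE({[E' → . E]}), then GOTO on every symbol after a dot until no new states appear). It has 15 states:
  I0: { [E → . F a], [E → . a], [E → . d], [E' → . E], [F → . * a L], [F → . * d], [F → . a d], [F → . d L *] }  — shift
  I1: { [F → * . a L], [F → * . d] }  — shift
  I2: { [E' → E .] }  — accept
  I3: { [E → F . a] }  — shift
  I4: { [E → a .], [F → a . d] }  — shift, reduce
  I5: { [E → d .], [F → d . L *], [L → . a y] }  — shift, reduce
  I6: { [F → d L . *] }  — shift
  I7: { [L → a . y] }  — shift
  I8: { [L → a y .] }  — reduce
  I9: { [F → d L * .] }  — reduce
  I10: { [F → a d .] }  — reduce
  I11: { [E → F a .] }  — reduce
  I12: { [F → * a . L], [L → . a y] }  — shift
  I13: { [F → * d .] }  — reduce
  I14: { [F → * a L .] }  — reduce

Conflict in state I4:
  Shift-reduce conflict between [E → a .] and [F → a . d]
So the grammar is NOT LR(0).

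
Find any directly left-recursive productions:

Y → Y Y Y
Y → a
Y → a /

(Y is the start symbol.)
Direct left recursion occurs when N → N α for some non-terminal N (the right-hand side begins with the left-hand side itself).

Y → Y Y Y: LEFT RECURSIVE (starts with Y)
Y → a: starts with a
Y → a /: starts with a

The grammar has direct left recursion on: Y.

Answer: Yes, Y is left-recursive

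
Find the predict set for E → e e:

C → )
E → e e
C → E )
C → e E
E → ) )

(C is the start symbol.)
{ 'e' }

PREDICT(E → e e) = (FIRST(RHS) \ {ε}) ∪ (FOLLOW(E) if ε ∈ FIRST(RHS), i.e. RHS ⇒* ε)
FIRST(e e) = { 'e' }
ε ∉ FIRST(e e), so FOLLOW(E) is not added.
PREDICT(E → e e) = { 'e' }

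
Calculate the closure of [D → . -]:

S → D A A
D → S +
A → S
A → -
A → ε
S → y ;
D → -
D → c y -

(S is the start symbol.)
Start with: [D → . -]
The dot precedes the terminal '-', so nothing is added.

CLOSURE = { [D → . -] }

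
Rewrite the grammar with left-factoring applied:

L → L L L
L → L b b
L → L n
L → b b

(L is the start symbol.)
L → L L'
L' → L L
L' → b b
L' → n
L → b b

Left-factoring transforms A → αβ₁ | αβ₂ into A → αA' and A' → β₁ | β₂
(α is the longest common prefix among the alternatives). Repeat until
no nonterminal has two alternatives with a common prefix.

Round 1: L has alternatives sharing prefix 'L'. Introduce L': L → L L'
  Add: L' → L L
  Add: L' → b b
  Add: L' → n

No remaining common prefixes — done.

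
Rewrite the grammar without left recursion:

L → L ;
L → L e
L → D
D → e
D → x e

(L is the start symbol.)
L → D L'
L' → ; L'
L' → e L'
L' → ε
D → e
D → x e

L is directly left-recursive. The standard transformation for
  A → A α₁ | ... | A α_m | β₁ | ... | β_n
is
  A  → β₁ A' | ... | β_n A'
  A' → α₁ A' | ... | α_m A' | ε

L → D becomes L → D L'
L → L ; becomes L' → ; L'
L → L e becomes L' → e L'
Add L' → ε

Productions for other non-terminals are unchanged:
  D → e
  D → x e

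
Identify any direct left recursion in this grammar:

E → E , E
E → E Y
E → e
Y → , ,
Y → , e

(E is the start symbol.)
E → E , E: LEFT RECURSIVE (starts with E)
E → E Y: LEFT RECURSIVE (starts with E)
E → e: starts with e
Y → , ,: starts with ','
Y → , e: starts with ','

The grammar has direct left recursion on: E.

Answer: Yes, E is left-recursive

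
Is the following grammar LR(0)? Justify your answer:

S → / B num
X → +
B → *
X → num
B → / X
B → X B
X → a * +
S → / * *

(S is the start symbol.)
Augment with S' → S and build the canonical LR(0) collection (I0 = CLOSURE({[S' → . S]}), then GOTO on every symbol after a dot until no new states appear). It has 17 states:
  I0: { [S → . / * *], [S → . / B num], [S' → . S] }  — shift
  I1: { [B → . *], [B → . / X], [B → . X B], [S → / . * *], [S → / . B num], [X → . +], [X → . a * +], [X → . num] }  — shift
  I2: { [S' → S .] }  — accept
  I3: { [B → * .], [S → / * . *] }  — shift, reduce
  I4: { [X → + .] }  — reduce
  I5: { [B → / . X], [X → . +], [X → . a * +], [X → . num] }  — shift
  I6: { [S → / B . num] }  — shift
  I7: { [B → . *], [B → . / X], [B → . X B], [B → X . B], [X → . +], [X → . a * +], [X → . num] }  — shift
  I8: { [X → a . * +] }  — shift
  I9: { [X → num .] }  — reduce
  I10: { [X → a * . +] }  — shift
  I11: { [X → a * + .] }  — reduce
  I12: { [B → * .] }  — reduce
  I13: { [B → X B .] }  — reduce
  I14: { [S → / B num .] }  — reduce
  I15: { [B → / X .] }  — reduce
  I16: { [S → / * * .] }  — reduce

Conflict in state I3:
  Shift-reduce conflict between [B → * .] and [S → / * . *]
So the grammar is NOT LR(0).

Answer: No. Shift-reduce conflict between [B → * .] and [S → / * . *]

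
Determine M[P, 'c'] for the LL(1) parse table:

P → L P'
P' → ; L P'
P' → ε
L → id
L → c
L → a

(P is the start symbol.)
P → L P'

To find M[P, 'c'], we find productions for P where 'c' is in the predict set (PREDICT(N → α) = (FIRST(α) \ {ε}) ∪ (FOLLOW(N) if α ⇒* ε)).

Relevant sets:
  FIRST(L) = { 'a', 'c', 'id' }

P → L P': PREDICT = { 'a', 'c', 'id' }
  'c' is in predict set, so this production goes in M[P, 'c']

M[P, 'c'] = P → L P'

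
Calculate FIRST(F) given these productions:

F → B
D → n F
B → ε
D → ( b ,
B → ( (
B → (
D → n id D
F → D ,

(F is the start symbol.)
To compute FIRST(F), examine every production with F on the left-hand side, reading each right-hand side left to right until a non-nullable symbol is reached.

FIRST sets of the other non-terminals involved (by the same procedure, iterated to a fixed point):
  FIRST(B) = { '(', ε }
  FIRST(D) = { '(', 'n' }

From F → B:
  - B is a non-terminal: add FIRST(B) \ {ε} = { '(' }
    B is nullable and nothing follows, so the whole right-hand side can vanish: ε ∈ FIRST(F)
From F → D ,:
  - D is a non-terminal: add FIRST(D) \ {ε} = { '(', 'n' }
    D is not nullable, so stop

Collecting: FIRST(F) = { '(', 'n', ε }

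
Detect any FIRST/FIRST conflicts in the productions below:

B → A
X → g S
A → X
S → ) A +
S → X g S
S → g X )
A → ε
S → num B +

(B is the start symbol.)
FIRST sets of the non-terminals at (or reachable through a nullable prefix from) the front of some alternative:
  FIRST(X) = { 'g' }

Productions for A:
  A → X: FIRST = { 'g' }
  A → ε: FIRST = { ε }
Productions for S:
  S → ) A +: FIRST = { ')' }
  S → X g S: FIRST = { 'g' }
  S → g X ): FIRST = { 'g' }
  S → num B +: FIRST = { 'num' }
B, X have only one production, so no FIRST/FIRST conflict is possible there.

Conflict for S: S → X g S and S → g X )
  Overlap: { 'g' }

Answer: Yes. S → X g S / S → g X ')' on { 'g' }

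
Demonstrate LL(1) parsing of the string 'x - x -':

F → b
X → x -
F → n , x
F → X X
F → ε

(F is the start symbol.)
Stack is shown with the top on the left.

Stack    Input      Action
--------------------------
F $      x - x - $  output F → X X
X X $    x - x - $  output X → x -
x - X $  x - x - $  match 'x'
- X $    - x - $    match '-'
X $      x - $      output X → x -
x - $    x - $      match 'x'
- $      - $        match '-'
$        $          accept

The string is accepted.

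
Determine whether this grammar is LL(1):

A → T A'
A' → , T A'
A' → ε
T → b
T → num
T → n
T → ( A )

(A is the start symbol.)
Yes, the grammar is LL(1).

Relevant sets:
  FOLLOW(A') = { $, ')' }

For A':
  PREDICT(A' → ',' T A') = { ',' }
  PREDICT(A' → ε) = { $, ')' }
For T:
  PREDICT(T → b) = { 'b' }
  PREDICT(T → num) = { 'num' }
  PREDICT(T → n) = { 'n' }
  PREDICT(T → '(' A ')') = { '(' }
A has a single production, so nothing to check there.

All predict sets are disjoint. The grammar IS LL(1).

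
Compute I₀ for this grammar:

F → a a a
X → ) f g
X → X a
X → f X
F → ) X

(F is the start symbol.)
First, augment the grammar with F' → F
I₀ = CLOSURE({ [F' → . F] }):
  [F' → . F] has the dot before F: add [F → . a a a], [F → . ) X]
No further items can be added.

I₀ = { [F → . ) X], [F → . a a a], [F' → . F] }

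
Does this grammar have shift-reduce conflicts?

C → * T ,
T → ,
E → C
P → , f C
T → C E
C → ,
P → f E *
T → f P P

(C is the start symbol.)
A shift-reduce conflict occurs when an LR(0) state has both:
  - a complete (reduce) item [A → α .] (dot at the end), and
  - a shift item [B → β . c γ] (dot before a terminal).

Augment with C' → C and build the canonical LR(0) collection (I0 = CLOSURE({[C' → . C]}), then GOTO on every symbol after a dot until no new states appear). It has 19 states:
  I0: { [C → . * T ,], [C → . ,], [C' → . C] }  — shift
  I1: { [C → * . T ,], [C → . * T ,], [C → . ,], [T → . ,], [T → . C E], [T → . f P P] }  — shift
  I2: { [C → , .] }  — reduce
  I3: { [C' → C .] }  — accept
  I4: { [C → , .], [T → , .] }  — 2 reduces
  I5: { [C → . * T ,], [C → . ,], [E → . C], [T → C . E] }  — shift
  I6: { [C → * T . ,] }  — shift
  I7: { [P → . , f C], [P → . f E *], [T → f . P P] }  — shift
  I8: { [P → , . f C] }  — shift
  I9: { [P → . , f C], [P → . f E *], [T → f P . P] }  — shift
  I10: { [C → . * T ,], [C → . ,], [E → . C], [P → f . E *] }  — shift
  I11: { [E → C .] }  — reduce
  I12: { [P → f E . *] }  — shift
  I13: { [P → f E * .] }  — reduce
  I14: { [T → f P P .] }  — reduce
  I15: { [C → . * T ,], [C → . ,], [P → , f . C] }  — shift
  I16: { [P → , f C .] }  — reduce
  I17: { [C → * T , .] }  — reduce
  I18: { [T → C E .] }  — reduce

No state contains both a complete item and a shift item.

Answer: No shift-reduce conflicts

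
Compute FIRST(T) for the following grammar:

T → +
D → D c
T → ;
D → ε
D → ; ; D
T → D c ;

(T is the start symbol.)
To compute FIRST(T), examine every production with T on the left-hand side, reading each right-hand side left to right until a non-nullable symbol is reached.

FIRST sets of the other non-terminals involved (by the same procedure, iterated to a fixed point):
  FIRST(D) = { ';', 'c', ε }

From T → +:
  - '+' is a terminal: add '+' and stop
From T → ;:
  - ';' is a terminal: add ';' and stop
From T → D c ;:
  - D is a non-terminal: add FIRST(D) \ {ε} = { ';', 'c' }
    D is nullable, so continue to the next symbol
  - c is a terminal: add 'c' and stop

Collecting: FIRST(T) = { '+', ';', 'c' }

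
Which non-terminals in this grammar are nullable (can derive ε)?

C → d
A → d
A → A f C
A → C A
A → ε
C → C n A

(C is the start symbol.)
ε-productions: A → ε
So A is immediately nullable.
No further non-terminal can be added: every production for the remaining non-terminals contains a terminal or a non-nullable non-terminal.
Nullable = { 'A' }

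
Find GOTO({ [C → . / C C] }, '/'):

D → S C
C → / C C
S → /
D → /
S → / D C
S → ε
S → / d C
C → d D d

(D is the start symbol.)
GOTO(I, '/') = CLOSURE({ [A → αX.β] : [A → α.Xβ] ∈ I, X = '/' })

Items with dot before '/', with the dot advanced:
  [C → . / C C] → [C → / . C C]
Closure of the advanced items:
  [C → / . C C] has the dot before C: add [C → . / C C], [C → . d D d]

GOTO = { [C → . / C C], [C → . d D d], [C → / . C C] }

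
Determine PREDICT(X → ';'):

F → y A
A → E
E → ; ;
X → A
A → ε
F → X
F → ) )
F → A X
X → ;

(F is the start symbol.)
{ ';' }

PREDICT(X → ';') = (FIRST(RHS) \ {ε}) ∪ (FOLLOW(X) if ε ∈ FIRST(RHS), i.e. RHS ⇒* ε)
FIRST(';') = { ';' }
ε ∉ FIRST(';'), so FOLLOW(X) is not added.
PREDICT(X → ';') = { ';' }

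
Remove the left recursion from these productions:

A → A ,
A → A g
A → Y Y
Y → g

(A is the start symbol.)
A → Y Y A'
A' → , A'
A' → g A'
A' → ε
Y → g

A is directly left-recursive. The standard transformation for
  A → A α₁ | ... | A α_m | β₁ | ... | β_n
is
  A  → β₁ A' | ... | β_n A'
  A' → α₁ A' | ... | α_m A' | ε

A → Y Y becomes A → Y Y A'
A → A , becomes A' → , A'
A → A g becomes A' → g A'
Add A' → ε

Productions for other non-terminals are unchanged:
  Y → g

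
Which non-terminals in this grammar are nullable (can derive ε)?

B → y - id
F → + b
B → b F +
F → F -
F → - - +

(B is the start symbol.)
There are no ε-productions, so no non-terminal can derive ε.
No non-terminals are nullable.

Answer: None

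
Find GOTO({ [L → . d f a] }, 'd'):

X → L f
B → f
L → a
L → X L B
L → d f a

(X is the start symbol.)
{ [L → d . f a] }

GOTO(I, 'd') = CLOSURE({ [A → αX.β] : [A → α.Xβ] ∈ I, X = 'd' })

Items with dot before 'd', with the dot advanced:
  [L → . d f a] → [L → d . f a]
Closure adds nothing (no advanced item has the dot before a non-terminal).

GOTO = { [L → d . f a] }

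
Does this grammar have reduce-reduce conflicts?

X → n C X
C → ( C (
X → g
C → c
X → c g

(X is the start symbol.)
A reduce-reduce conflict occurs when an LR(0) state has two complete items [A → α .] and [B → β .] — both call for a reduction, and with no lookahead the parser cannot choose between them.

Augment with X' → X and build the canonical LR(0) collection (I0 = CLOSURE({[X' → . X]}), then GOTO on every symbol after a dot until no new states appear). It has 12 states:
  I0: { [X → . c g], [X → . g], [X → . n C X], [X' → . X] }  — shift
  I1: { [X' → X .] }  — accept
  I2: { [X → c . g] }  — shift
  I3: { [X → g .] }  — reduce
  I4: { [C → . ( C (], [C → . c], [X → n . C X] }  — shift
  I5: { [C → ( . C (], [C → . ( C (], [C → . c] }  — shift
  I6: { [X → . c g], [X → . g], [X → . n C X], [X → n C . X] }  — shift
  I7: { [C → c .] }  — reduce
  I8: { [X → n C X .] }  — reduce
  I9: { [C → ( C . (] }  — shift
  I10: { [C → ( C ( .] }  — reduce
  I11: { [X → c g .] }  — reduce

No state contains more than one complete item.

Answer: No reduce-reduce conflicts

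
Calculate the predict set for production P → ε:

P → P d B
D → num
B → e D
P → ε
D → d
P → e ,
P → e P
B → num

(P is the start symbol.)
{ $, 'd' }

PREDICT(P → ε) = (FIRST(RHS) \ {ε}) ∪ (FOLLOW(P) if ε ∈ FIRST(RHS), i.e. RHS ⇒* ε)
The right-hand side is ε (FIRST(ε) = { ε }), so the predict set is FOLLOW(P) = { $, 'd' }
PREDICT(P → ε) = { $, 'd' }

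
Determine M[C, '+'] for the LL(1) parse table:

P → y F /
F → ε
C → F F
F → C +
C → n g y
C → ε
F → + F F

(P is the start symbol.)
C → F F, C → ε

To find M[C, '+'], we find productions for C where '+' is in the predict set (PREDICT(N → α) = (FIRST(α) \ {ε}) ∪ (FOLLOW(N) if α ⇒* ε)).

Relevant sets:
  FIRST(F) = { '+', 'n', ε }
  FOLLOW(C) = { '+' }

C → F F: PREDICT = { '+', 'n' }
  '+' is in predict set, so this production goes in M[C, '+']
C → n g y: PREDICT = { 'n' }
C → ε: PREDICT = { '+' }
  '+' is in predict set, so this production goes in M[C, '+']

M[C, '+'] = C → F F, C → ε  (a multiply-defined cell — the grammar is not LL(1))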